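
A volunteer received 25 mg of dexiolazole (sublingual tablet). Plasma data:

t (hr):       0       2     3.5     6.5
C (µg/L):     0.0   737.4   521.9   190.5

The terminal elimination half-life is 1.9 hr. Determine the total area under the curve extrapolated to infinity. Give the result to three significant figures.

AUC = 3270 µg/L·hr

Trapezoidal AUC_0→6.5:
  [0→2]: (0.0+737.4)/2 × 2 = 737.4
  [2→3.5]: (737.4+521.9)/2 × 1.5 = 944.475
  [3.5→6.5]: (521.9+190.5)/2 × 3 = 1068.6
  Sum = 2750.475 µg/L·hr
k_e = ln2 / t½ = 0.693147 / 1.9 = 0.3648 hr^-1
Extrapolated tail: C_last / k_e = 190.5 / 0.3648 = 522.204
AUC_0→∞ = 2750.475 + 522.204 = 3272.679 µg/L·hr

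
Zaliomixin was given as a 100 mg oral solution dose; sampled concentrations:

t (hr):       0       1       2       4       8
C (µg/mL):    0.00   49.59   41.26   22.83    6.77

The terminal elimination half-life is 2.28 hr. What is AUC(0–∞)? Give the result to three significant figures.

AUC = 216 µg/mL·hr

Trapezoidal AUC_0→8:
  [0→1]: (0.00+49.59)/2 × 1 = 24.795
  [1→2]: (49.59+41.26)/2 × 1 = 45.425
  [2→4]: (41.26+22.83)/2 × 2 = 64.09
  [4→8]: (22.83+6.77)/2 × 4 = 59.2
  Sum = 193.51 µg/mL·hr
k_e = ln2 / t½ = 0.693147 / 2.28 = 0.3040 hr^-1
Extrapolated tail: C_last / k_e = 6.77 / 0.304 = 22.270
AUC_0→∞ = 193.51 + 22.270 = 215.78 µg/mL·hr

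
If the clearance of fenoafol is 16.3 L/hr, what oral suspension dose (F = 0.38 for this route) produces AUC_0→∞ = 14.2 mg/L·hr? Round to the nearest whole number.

Dose = 609 mg

Dose = CL × AUC_0→∞ / F
     = 16.3 × 14.2 / 0.38 = 609.105 mg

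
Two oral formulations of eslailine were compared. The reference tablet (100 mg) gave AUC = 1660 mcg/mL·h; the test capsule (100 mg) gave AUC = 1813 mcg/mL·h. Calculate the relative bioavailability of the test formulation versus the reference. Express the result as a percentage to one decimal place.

F_rel = 109.2%

F_rel = (AUC_test/D_test) / (AUC_ref/D_ref)
      = (1813/100) / (1660/100)
      = 18.13 / 16.6 = 1.0922 = 109.22%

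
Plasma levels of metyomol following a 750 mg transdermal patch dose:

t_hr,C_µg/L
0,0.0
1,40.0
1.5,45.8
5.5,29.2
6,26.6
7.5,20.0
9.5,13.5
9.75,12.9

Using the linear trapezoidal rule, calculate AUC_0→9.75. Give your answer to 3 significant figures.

AUC = 277 µg/L·hr

Trapezoidal AUC_0→9.75:
  [0→1]: (0.0+40.0)/2 × 1 = 20.0
  [1→1.5]: (40.0+45.8)/2 × 0.5 = 21.45
  [1.5→5.5]: (45.8+29.2)/2 × 4 = 150.0
  [5.5→6]: (29.2+26.6)/2 × 0.5 = 13.95
  [6→7.5]: (26.6+20.0)/2 × 1.5 = 34.95
  [7.5→9.5]: (20.0+13.5)/2 × 2 = 33.5
  [9.5→9.75]: (13.5+12.9)/2 × 0.25 = 3.3
  Sum = 277.15 µg/L·hr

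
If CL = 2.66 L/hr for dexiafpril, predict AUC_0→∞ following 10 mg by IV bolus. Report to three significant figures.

AUC = 3.76 mg/L·hr

AUC_0→∞ = Dose_iv / CL
        = 10 / 2.66 = 3.7594 mg/L·hr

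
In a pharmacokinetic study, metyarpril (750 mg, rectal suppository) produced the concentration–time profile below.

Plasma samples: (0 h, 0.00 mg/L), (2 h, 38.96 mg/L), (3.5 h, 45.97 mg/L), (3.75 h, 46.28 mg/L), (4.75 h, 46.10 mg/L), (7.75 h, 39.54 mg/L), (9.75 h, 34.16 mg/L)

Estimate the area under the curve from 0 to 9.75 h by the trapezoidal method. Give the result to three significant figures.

AUC = 363 mg/L·h

Trapezoidal AUC_0→9.75:
  [0→2]: (0.00+38.96)/2 × 2 = 38.96
  [2→3.5]: (38.96+45.97)/2 × 1.5 = 63.6975
  [3.5→3.75]: (45.97+46.28)/2 × 0.25 = 11.53125
  [3.75→4.75]: (46.28+46.10)/2 × 1 = 46.19
  [4.75→7.75]: (46.10+39.54)/2 × 3 = 128.46
  [7.75→9.75]: (39.54+34.16)/2 × 2 = 73.7
  Sum = 362.53875 mg/L·h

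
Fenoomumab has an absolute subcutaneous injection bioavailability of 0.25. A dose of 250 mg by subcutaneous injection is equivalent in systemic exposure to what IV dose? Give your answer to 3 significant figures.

D_iv = 62.5 mg

Systemic exposure from an extravascular dose = F × D_ev, so the equivalent IV dose is F × D_ev.
D_iv = F × D_ev = 0.25 × 250 = 62.5 mg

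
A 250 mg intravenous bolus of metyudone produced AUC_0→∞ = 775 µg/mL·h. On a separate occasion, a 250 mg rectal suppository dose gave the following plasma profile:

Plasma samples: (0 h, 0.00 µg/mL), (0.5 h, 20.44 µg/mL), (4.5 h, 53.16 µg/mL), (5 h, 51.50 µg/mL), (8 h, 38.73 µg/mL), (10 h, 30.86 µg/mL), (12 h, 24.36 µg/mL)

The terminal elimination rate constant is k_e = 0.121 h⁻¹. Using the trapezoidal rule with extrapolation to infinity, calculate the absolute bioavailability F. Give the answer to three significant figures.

Trapezoidal AUC_0→12 (rectal suppository):
  [0→0.5]: (0.00+20.44)/2 × 0.5 = 5.11
  [0.5→4.5]: (20.44+53.16)/2 × 4 = 147.2
  [4.5→5]: (53.16+51.50)/2 × 0.5 = 26.165
  [5→8]: (51.50+38.73)/2 × 3 = 135.345
  [8→10]: (38.73+30.86)/2 × 2 = 69.59
  [10→12]: (30.86+24.36)/2 × 2 = 55.22
  Sum = 438.63 µg/mL·h
Tail: C_last/k_e = 24.36/0.121 = 201.322
AUC_0→∞ (rectal suppository) = 438.63 + 201.322 = 639.952 µg/mL·h
F = (AUC_ev/D_ev)/(AUC_iv/D_iv) = (639.952/250)/(775/250) = 2.559808/3.1 = 0.8257

F = 0.826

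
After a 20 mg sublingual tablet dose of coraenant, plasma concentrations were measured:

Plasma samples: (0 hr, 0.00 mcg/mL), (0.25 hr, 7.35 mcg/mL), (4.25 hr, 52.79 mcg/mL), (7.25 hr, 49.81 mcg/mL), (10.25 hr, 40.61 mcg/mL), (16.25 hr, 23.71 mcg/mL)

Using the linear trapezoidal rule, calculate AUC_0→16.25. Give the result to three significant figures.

AUC = 604 mcg/mL·hr

Trapezoidal AUC_0→16.25:
  [0→0.25]: (0.00+7.35)/2 × 0.25 = 0.91875
  [0.25→4.25]: (7.35+52.79)/2 × 4 = 120.28
  [4.25→7.25]: (52.79+49.81)/2 × 3 = 153.9
  [7.25→10.25]: (49.81+40.61)/2 × 3 = 135.63
  [10.25→16.25]: (40.61+23.71)/2 × 6 = 192.96
  Sum = 603.68875 mcg/mL·hr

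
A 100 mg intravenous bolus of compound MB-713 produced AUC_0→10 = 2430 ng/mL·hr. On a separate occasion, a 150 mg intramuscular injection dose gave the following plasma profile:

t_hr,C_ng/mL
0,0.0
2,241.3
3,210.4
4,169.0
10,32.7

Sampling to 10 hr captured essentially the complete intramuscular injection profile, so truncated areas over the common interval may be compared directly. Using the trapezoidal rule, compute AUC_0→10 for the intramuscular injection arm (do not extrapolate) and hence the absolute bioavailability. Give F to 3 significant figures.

Trapezoidal AUC_0→10 (intramuscular injection):
  [0→2]: (0.0+241.3)/2 × 2 = 241.3
  [2→3]: (241.3+210.4)/2 × 1 = 225.85
  [3→4]: (210.4+169.0)/2 × 1 = 189.7
  [4→10]: (169.0+32.7)/2 × 6 = 605.1
  Sum = 1261.95 ng/mL·hr
F = (AUC_ev/D_ev)/(AUC_iv/D_iv) = (1261.95/150)/(2430/100) = 8.413/24.3 = 0.3462

F = 0.346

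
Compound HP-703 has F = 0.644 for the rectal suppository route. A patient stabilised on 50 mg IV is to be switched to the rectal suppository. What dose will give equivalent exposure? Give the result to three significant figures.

For equal systemic exposure: F × D_ev = D_iv
D_ev = D_iv / F = 50 / 0.644 = 77.6398 mg

D_rectal = 77.6 mg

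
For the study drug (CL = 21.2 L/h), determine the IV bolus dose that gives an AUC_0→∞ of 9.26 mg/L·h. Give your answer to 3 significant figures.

Dose_iv = CL × AUC_0→∞
     = 21.2 × 9.26 = 196.312 mg

Dose = 196 mg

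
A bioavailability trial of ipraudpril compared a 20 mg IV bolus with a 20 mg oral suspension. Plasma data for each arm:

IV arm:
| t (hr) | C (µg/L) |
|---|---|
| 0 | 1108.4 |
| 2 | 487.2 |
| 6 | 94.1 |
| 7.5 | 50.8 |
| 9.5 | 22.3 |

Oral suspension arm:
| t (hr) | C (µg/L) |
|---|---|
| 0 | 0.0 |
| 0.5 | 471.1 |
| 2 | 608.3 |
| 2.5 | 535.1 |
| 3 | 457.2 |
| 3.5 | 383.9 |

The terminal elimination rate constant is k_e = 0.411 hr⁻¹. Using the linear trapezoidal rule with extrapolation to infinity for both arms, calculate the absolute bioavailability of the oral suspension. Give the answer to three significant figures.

Trapezoidal AUC_0→9.5 (IV):
  [0→2]: (1108.4+487.2)/2 × 2 = 1595.6
  [2→6]: (487.2+94.1)/2 × 4 = 1162.6
  [6→7.5]: (94.1+50.8)/2 × 1.5 = 108.675
  [7.5→9.5]: (50.8+22.3)/2 × 2 = 73.1
  Sum = 2939.975 µg/L·hr
IV tail: 22.3/0.411 = 54.258; AUC_iv,0→∞ = 2939.975 + 54.258 = 2994.233 µg/L·hr
Trapezoidal AUC_0→3.5 (oral suspension):
  [0→0.5]: (0.0+471.1)/2 × 0.5 = 117.775
  [0.5→2]: (471.1+608.3)/2 × 1.5 = 809.55
  [2→2.5]: (608.3+535.1)/2 × 0.5 = 285.85
  [2.5→3]: (535.1+457.2)/2 × 0.5 = 248.075
  [3→3.5]: (457.2+383.9)/2 × 0.5 = 210.275
  Sum = 1671.525 µg/L·hr
oral suspension tail: 383.9/0.411 = 934.063; AUC_ev,0→∞ = 1671.525 + 934.063 = 2605.588 µg/L·hr
F = (AUC_ev/D_ev)/(AUC_iv/D_iv) = (2605.588/20)/(2994.233/20) = 130.2794/149.71165 = 0.8702

F = 0.870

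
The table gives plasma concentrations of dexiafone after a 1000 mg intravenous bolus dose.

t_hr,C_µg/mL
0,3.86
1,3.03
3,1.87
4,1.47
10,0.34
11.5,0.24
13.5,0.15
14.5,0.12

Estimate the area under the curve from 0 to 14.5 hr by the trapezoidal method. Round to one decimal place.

AUC = 16.4 µg/mL·hr

Trapezoidal AUC_0→14.5:
  [0→1]: (3.86+3.03)/2 × 1 = 3.445
  [1→3]: (3.03+1.87)/2 × 2 = 4.9
  [3→4]: (1.87+1.47)/2 × 1 = 1.67
  [4→10]: (1.47+0.34)/2 × 6 = 5.43
  [10→11.5]: (0.34+0.24)/2 × 1.5 = 0.435
  [11.5→13.5]: (0.24+0.15)/2 × 2 = 0.39
  [13.5→14.5]: (0.15+0.12)/2 × 1 = 0.135
  Sum = 16.405 µg/mL·hr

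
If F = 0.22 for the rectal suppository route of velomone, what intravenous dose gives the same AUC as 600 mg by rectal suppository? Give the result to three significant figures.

Systemic exposure from an extravascular dose = F × D_ev, so the equivalent IV dose is F × D_ev.
D_iv = F × D_ev = 0.22 × 600 = 132 mg

D_iv = 132 mg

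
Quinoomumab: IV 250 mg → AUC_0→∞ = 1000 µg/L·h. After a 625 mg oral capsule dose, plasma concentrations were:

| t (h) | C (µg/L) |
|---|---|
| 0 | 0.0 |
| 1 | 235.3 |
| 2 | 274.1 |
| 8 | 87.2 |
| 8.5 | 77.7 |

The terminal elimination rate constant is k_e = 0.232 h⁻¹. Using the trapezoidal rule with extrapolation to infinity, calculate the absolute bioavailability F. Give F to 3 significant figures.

Trapezoidal AUC_0→8.5 (oral capsule):
  [0→1]: (0.0+235.3)/2 × 1 = 117.65
  [1→2]: (235.3+274.1)/2 × 1 = 254.7
  [2→8]: (274.1+87.2)/2 × 6 = 1083.9
  [8→8.5]: (87.2+77.7)/2 × 0.5 = 41.225
  Sum = 1497.475 µg/L·h
Tail: C_last/k_e = 77.7/0.232 = 334.914
AUC_0→∞ (oral capsule) = 1497.475 + 334.914 = 1832.389 µg/L·h
F = (AUC_ev/D_ev)/(AUC_iv/D_iv) = (1832.389/625)/(1000/250) = 2.9318224/4 = 0.7330

F = 0.733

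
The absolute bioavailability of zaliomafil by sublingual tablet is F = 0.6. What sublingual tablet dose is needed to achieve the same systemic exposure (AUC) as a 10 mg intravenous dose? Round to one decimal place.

D_sublingual = 16.7 mg

For equal systemic exposure: F × D_ev = D_iv
D_ev = D_iv / F = 10 / 0.6 = 16.6667 mg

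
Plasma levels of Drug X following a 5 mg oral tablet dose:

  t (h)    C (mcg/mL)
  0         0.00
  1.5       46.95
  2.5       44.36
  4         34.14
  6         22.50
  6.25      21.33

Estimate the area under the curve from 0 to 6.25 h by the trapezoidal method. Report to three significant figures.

AUC = 202 mcg/mL·h

Trapezoidal AUC_0→6.25:
  [0→1.5]: (0.00+46.95)/2 × 1.5 = 35.2125
  [1.5→2.5]: (46.95+44.36)/2 × 1 = 45.655
  [2.5→4]: (44.36+34.14)/2 × 1.5 = 58.875
  [4→6]: (34.14+22.50)/2 × 2 = 56.64
  [6→6.25]: (22.50+21.33)/2 × 0.25 = 5.47875
  Sum = 201.86125 mcg/mL·h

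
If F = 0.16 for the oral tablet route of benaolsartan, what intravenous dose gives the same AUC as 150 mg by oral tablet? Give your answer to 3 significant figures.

Systemic exposure from an extravascular dose = F × D_ev, so the equivalent IV dose is F × D_ev.
D_iv = F × D_ev = 0.16 × 150 = 24 mg

D_iv = 24.0 mg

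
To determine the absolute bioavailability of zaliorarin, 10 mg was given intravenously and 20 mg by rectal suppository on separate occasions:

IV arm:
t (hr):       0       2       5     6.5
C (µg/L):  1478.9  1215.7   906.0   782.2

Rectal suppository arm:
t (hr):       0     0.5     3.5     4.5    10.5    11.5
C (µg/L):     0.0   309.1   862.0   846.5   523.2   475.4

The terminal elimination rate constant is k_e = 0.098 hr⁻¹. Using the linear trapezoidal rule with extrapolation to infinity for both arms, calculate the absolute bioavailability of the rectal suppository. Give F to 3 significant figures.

F = 0.402

Trapezoidal AUC_0→6.5 (IV):
  [0→2]: (1478.9+1215.7)/2 × 2 = 2694.6
  [2→5]: (1215.7+906.0)/2 × 3 = 3182.55
  [5→6.5]: (906.0+782.2)/2 × 1.5 = 1266.15
  Sum = 7143.3 µg/L·hr
IV tail: 782.2/0.098 = 7981.633; AUC_iv,0→∞ = 7143.3 + 7981.633 = 15124.933 µg/L·hr
Trapezoidal AUC_0→11.5 (rectal suppository):
  [0→0.5]: (0.0+309.1)/2 × 0.5 = 77.275
  [0.5→3.5]: (309.1+862.0)/2 × 3 = 1756.65
  [3.5→4.5]: (862.0+846.5)/2 × 1 = 854.25
  [4.5→10.5]: (846.5+523.2)/2 × 6 = 4109.1
  [10.5→11.5]: (523.2+475.4)/2 × 1 = 499.3
  Sum = 7296.575 µg/L·hr
rectal suppository tail: 475.4/0.098 = 4851.020; AUC_ev,0→∞ = 7296.575 + 4851.020 = 12147.595 µg/L·hr
F = (AUC_ev/D_ev)/(AUC_iv/D_iv) = (12147.595/20)/(15124.933/10) = 607.37975/1512.4933 = 0.4016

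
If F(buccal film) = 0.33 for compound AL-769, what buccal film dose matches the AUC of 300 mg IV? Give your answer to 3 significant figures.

D_buccal = 909 mg

For equal systemic exposure: F × D_ev = D_iv
D_ev = D_iv / F = 300 / 0.33 = 909.091 mg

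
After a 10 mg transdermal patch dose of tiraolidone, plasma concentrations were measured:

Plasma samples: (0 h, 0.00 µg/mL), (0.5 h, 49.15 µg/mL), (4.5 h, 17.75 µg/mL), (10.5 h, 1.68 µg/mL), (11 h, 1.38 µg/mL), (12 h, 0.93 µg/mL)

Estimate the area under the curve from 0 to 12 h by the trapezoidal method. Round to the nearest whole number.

AUC = 206 µg/mL·h

Trapezoidal AUC_0→12:
  [0→0.5]: (0.00+49.15)/2 × 0.5 = 12.2875
  [0.5→4.5]: (49.15+17.75)/2 × 4 = 133.8
  [4.5→10.5]: (17.75+1.68)/2 × 6 = 58.29
  [10.5→11]: (1.68+1.38)/2 × 0.5 = 0.765
  [11→12]: (1.38+0.93)/2 × 1 = 1.155
  Sum = 206.2975 µg/mL·h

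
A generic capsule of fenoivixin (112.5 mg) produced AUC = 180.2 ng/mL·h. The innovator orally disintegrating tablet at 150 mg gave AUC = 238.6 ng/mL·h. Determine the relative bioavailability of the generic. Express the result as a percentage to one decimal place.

F_rel = (AUC_test/D_test) / (AUC_ref/D_ref)
      = (180.2/112.5) / (238.6/150)
      = 1.60178 / 1.59067 = 1.0070 = 100.70%

F_rel = 100.7%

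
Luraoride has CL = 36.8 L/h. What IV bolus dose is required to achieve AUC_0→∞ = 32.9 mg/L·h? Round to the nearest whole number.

Dose_iv = CL × AUC_0→∞
     = 36.8 × 32.9 = 1210.72 mg

Dose = 1211 mg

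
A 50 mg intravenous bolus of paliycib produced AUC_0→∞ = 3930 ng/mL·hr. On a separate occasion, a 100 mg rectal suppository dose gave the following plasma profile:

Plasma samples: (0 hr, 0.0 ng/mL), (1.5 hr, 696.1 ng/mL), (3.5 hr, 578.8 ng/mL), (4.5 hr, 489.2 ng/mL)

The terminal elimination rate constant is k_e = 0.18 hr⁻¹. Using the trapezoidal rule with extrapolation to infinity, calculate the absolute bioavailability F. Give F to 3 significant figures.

F = 0.642

Trapezoidal AUC_0→4.5 (rectal suppository):
  [0→1.5]: (0.0+696.1)/2 × 1.5 = 522.075
  [1.5→3.5]: (696.1+578.8)/2 × 2 = 1274.9
  [3.5→4.5]: (578.8+489.2)/2 × 1 = 534.0
  Sum = 2330.975 ng/mL·hr
Tail: C_last/k_e = 489.2/0.18 = 2717.778
AUC_0→∞ (rectal suppository) = 2330.975 + 2717.778 = 5048.753 ng/mL·hr
F = (AUC_ev/D_ev)/(AUC_iv/D_iv) = (5048.753/100)/(3930/50) = 50.48753/78.6 = 0.6423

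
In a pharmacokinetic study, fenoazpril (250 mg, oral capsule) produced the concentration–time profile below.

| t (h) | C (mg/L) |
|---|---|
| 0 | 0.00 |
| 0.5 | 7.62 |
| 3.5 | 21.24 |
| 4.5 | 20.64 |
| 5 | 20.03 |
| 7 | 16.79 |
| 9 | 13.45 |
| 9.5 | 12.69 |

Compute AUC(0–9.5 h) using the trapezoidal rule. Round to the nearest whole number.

Trapezoidal AUC_0→9.5:
  [0→0.5]: (0.00+7.62)/2 × 0.5 = 1.905
  [0.5→3.5]: (7.62+21.24)/2 × 3 = 43.29
  [3.5→4.5]: (21.24+20.64)/2 × 1 = 20.94
  [4.5→5]: (20.64+20.03)/2 × 0.5 = 10.1675
  [5→7]: (20.03+16.79)/2 × 2 = 36.82
  [7→9]: (16.79+13.45)/2 × 2 = 30.24
  [9→9.5]: (13.45+12.69)/2 × 0.5 = 6.535
  Sum = 149.8975 mg/L·h

AUC = 150 mg/L·h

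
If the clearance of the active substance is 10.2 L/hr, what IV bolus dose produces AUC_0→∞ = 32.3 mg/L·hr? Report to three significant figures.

Dose = 329 mg

Dose_iv = CL × AUC_0→∞
     = 10.2 × 32.3 = 329.46 mg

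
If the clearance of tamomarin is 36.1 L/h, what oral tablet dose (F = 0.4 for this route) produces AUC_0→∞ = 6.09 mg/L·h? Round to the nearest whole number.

Dose = 550 mg

Dose = CL × AUC_0→∞ / F
     = 36.1 × 6.09 / 0.4 = 549.6225 mg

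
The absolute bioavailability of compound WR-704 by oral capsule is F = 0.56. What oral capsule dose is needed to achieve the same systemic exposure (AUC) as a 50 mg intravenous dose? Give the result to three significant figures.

D_oral = 89.3 mg

For equal systemic exposure: F × D_ev = D_iv
D_ev = D_iv / F = 50 / 0.56 = 89.2857 mg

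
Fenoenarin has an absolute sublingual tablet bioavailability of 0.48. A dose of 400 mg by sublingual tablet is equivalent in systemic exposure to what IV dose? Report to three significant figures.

D_iv = 192 mg

Systemic exposure from an extravascular dose = F × D_ev, so the equivalent IV dose is F × D_ev.
D_iv = F × D_ev = 0.48 × 400 = 192 mg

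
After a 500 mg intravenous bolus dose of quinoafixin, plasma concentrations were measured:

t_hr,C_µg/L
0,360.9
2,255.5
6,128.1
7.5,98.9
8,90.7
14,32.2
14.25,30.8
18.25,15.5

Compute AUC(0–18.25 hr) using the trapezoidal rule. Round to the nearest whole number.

Trapezoidal AUC_0→18.25:
  [0→2]: (360.9+255.5)/2 × 2 = 616.4
  [2→6]: (255.5+128.1)/2 × 4 = 767.2
  [6→7.5]: (128.1+98.9)/2 × 1.5 = 170.25
  [7.5→8]: (98.9+90.7)/2 × 0.5 = 47.4
  [8→14]: (90.7+32.2)/2 × 6 = 368.7
  [14→14.25]: (32.2+30.8)/2 × 0.25 = 7.875
  [14.25→18.25]: (30.8+15.5)/2 × 4 = 92.6
  Sum = 2070.425 µg/L·hr

AUC = 2070 µg/L·hr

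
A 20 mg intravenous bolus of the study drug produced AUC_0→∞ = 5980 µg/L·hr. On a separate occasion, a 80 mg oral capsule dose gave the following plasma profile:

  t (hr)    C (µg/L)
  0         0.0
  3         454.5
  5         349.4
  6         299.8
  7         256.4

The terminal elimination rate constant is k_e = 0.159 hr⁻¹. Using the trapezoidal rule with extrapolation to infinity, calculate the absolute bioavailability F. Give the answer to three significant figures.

F = 0.155

Trapezoidal AUC_0→7 (oral capsule):
  [0→3]: (0.0+454.5)/2 × 3 = 681.75
  [3→5]: (454.5+349.4)/2 × 2 = 803.9
  [5→6]: (349.4+299.8)/2 × 1 = 324.6
  [6→7]: (299.8+256.4)/2 × 1 = 278.1
  Sum = 2088.35 µg/L·hr
Tail: C_last/k_e = 256.4/0.159 = 1612.579
AUC_0→∞ (oral capsule) = 2088.35 + 1612.579 = 3700.929 µg/L·hr
F = (AUC_ev/D_ev)/(AUC_iv/D_iv) = (3700.929/80)/(5980/20) = 46.2616/299 = 0.1547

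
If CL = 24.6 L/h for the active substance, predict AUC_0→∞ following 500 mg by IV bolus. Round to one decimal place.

AUC = 20.3 mg/L·h

AUC_0→∞ = Dose_iv / CL
        = 500 / 24.6 = 20.3252 mg/L·h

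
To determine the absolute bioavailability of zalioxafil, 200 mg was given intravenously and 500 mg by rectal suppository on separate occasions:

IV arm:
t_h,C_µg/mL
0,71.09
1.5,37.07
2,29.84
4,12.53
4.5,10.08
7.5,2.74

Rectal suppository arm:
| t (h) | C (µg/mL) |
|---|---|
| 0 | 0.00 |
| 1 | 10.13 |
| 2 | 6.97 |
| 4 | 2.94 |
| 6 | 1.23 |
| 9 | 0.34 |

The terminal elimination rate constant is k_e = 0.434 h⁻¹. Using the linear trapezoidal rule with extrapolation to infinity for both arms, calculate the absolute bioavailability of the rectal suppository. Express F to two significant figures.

F = 0.072

Trapezoidal AUC_0→7.5 (IV):
  [0→1.5]: (71.09+37.07)/2 × 1.5 = 81.12
  [1.5→2]: (37.07+29.84)/2 × 0.5 = 16.7275
  [2→4]: (29.84+12.53)/2 × 2 = 42.37
  [4→4.5]: (12.53+10.08)/2 × 0.5 = 5.6525
  [4.5→7.5]: (10.08+2.74)/2 × 3 = 19.23
  Sum = 165.1 µg/mL·h
IV tail: 2.74/0.434 = 6.313; AUC_iv,0→∞ = 165.1 + 6.313 = 171.413 µg/mL·h
Trapezoidal AUC_0→9 (rectal suppository):
  [0→1]: (0.00+10.13)/2 × 1 = 5.065
  [1→2]: (10.13+6.97)/2 × 1 = 8.55
  [2→4]: (6.97+2.94)/2 × 2 = 9.91
  [4→6]: (2.94+1.23)/2 × 2 = 4.17
  [6→9]: (1.23+0.34)/2 × 3 = 2.355
  Sum = 30.05 µg/mL·h
rectal suppository tail: 0.34/0.434 = 0.783; AUC_ev,0→∞ = 30.05 + 0.783 = 30.833 µg/mL·h
F = (AUC_ev/D_ev)/(AUC_iv/D_iv) = (30.833/500)/(171.413/200) = 0.061666/0.857065 = 0.0720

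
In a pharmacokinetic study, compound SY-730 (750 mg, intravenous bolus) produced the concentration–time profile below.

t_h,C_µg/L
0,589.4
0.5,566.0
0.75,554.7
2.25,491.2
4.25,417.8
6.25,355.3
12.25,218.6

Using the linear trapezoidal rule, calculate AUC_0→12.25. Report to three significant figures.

Trapezoidal AUC_0→12.25:
  [0→0.5]: (589.4+566.0)/2 × 0.5 = 288.85
  [0.5→0.75]: (566.0+554.7)/2 × 0.25 = 140.0875
  [0.75→2.25]: (554.7+491.2)/2 × 1.5 = 784.425
  [2.25→4.25]: (491.2+417.8)/2 × 2 = 909.0
  [4.25→6.25]: (417.8+355.3)/2 × 2 = 773.1
  [6.25→12.25]: (355.3+218.6)/2 × 6 = 1721.7
  Sum = 4617.1625 µg/L·h

AUC = 4620 µg/L·h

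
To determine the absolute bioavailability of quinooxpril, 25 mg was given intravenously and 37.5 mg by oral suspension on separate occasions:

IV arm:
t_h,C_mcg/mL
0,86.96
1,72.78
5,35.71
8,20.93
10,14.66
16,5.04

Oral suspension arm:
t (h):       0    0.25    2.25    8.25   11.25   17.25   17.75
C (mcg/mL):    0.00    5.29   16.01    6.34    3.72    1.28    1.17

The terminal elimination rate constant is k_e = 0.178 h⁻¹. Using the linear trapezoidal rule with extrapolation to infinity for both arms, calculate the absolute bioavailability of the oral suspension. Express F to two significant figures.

F = 0.17

Trapezoidal AUC_0→16 (IV):
  [0→1]: (86.96+72.78)/2 × 1 = 79.87
  [1→5]: (72.78+35.71)/2 × 4 = 216.98
  [5→8]: (35.71+20.93)/2 × 3 = 84.96
  [8→10]: (20.93+14.66)/2 × 2 = 35.59
  [10→16]: (14.66+5.04)/2 × 6 = 59.1
  Sum = 476.5 mcg/mL·h
IV tail: 5.04/0.178 = 28.315; AUC_iv,0→∞ = 476.5 + 28.315 = 504.815 mcg/mL·h
Trapezoidal AUC_0→17.75 (oral suspension):
  [0→0.25]: (0.00+5.29)/2 × 0.25 = 0.66125
  [0.25→2.25]: (5.29+16.01)/2 × 2 = 21.3
  [2.25→8.25]: (16.01+6.34)/2 × 6 = 67.05
  [8.25→11.25]: (6.34+3.72)/2 × 3 = 15.09
  [11.25→17.25]: (3.72+1.28)/2 × 6 = 15.0
  [17.25→17.75]: (1.28+1.17)/2 × 0.5 = 0.6125
  Sum = 119.71375 mcg/mL·h
oral suspension tail: 1.17/0.178 = 6.573; AUC_ev,0→∞ = 119.71375 + 6.573 = 126.28675 mcg/mL·h
F = (AUC_ev/D_ev)/(AUC_iv/D_iv) = (126.28675/37.5)/(504.815/25) = 3.36765/20.1926 = 0.1668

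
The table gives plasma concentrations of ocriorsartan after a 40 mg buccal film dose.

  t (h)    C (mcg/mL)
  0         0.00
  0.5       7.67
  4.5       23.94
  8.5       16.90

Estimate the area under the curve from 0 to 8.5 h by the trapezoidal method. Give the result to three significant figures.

AUC = 147 mcg/mL·h

Trapezoidal AUC_0→8.5:
  [0→0.5]: (0.00+7.67)/2 × 0.5 = 1.9175
  [0.5→4.5]: (7.67+23.94)/2 × 4 = 63.22
  [4.5→8.5]: (23.94+16.90)/2 × 4 = 81.68
  Sum = 146.8175 mcg/mL·h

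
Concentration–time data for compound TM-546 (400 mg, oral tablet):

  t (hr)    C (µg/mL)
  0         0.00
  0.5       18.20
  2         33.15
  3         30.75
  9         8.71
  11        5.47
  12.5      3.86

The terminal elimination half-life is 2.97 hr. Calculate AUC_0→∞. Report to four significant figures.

AUC = 231.1 µg/mL·hr

Trapezoidal AUC_0→12.5:
  [0→0.5]: (0.00+18.20)/2 × 0.5 = 4.55
  [0.5→2]: (18.20+33.15)/2 × 1.5 = 38.5125
  [2→3]: (33.15+30.75)/2 × 1 = 31.95
  [3→9]: (30.75+8.71)/2 × 6 = 118.38
  [9→11]: (8.71+5.47)/2 × 2 = 14.18
  [11→12.5]: (5.47+3.86)/2 × 1.5 = 6.9975
  Sum = 214.57 µg/mL·hr
k_e = ln2 / t½ = 0.693147 / 2.97 = 0.2334 hr^-1
Extrapolated tail: C_last / k_e = 3.86 / 0.2334 = 16.538
AUC_0→∞ = 214.57 + 16.538 = 231.108 µg/mL·hr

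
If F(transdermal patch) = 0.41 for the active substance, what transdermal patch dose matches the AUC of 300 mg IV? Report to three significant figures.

For equal systemic exposure: F × D_ev = D_iv
D_ev = D_iv / F = 300 / 0.41 = 731.707 mg

D_transdermal = 732 mg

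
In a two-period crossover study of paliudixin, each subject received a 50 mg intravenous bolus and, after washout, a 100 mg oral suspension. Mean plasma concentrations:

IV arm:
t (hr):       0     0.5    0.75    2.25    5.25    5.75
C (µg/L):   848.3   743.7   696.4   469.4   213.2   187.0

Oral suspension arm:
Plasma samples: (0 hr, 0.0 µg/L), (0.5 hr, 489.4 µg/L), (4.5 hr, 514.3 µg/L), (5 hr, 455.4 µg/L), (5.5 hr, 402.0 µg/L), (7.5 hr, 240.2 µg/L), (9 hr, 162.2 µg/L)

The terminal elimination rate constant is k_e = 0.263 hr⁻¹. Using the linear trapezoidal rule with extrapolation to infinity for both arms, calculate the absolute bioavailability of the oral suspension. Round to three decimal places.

Trapezoidal AUC_0→5.75 (IV):
  [0→0.5]: (848.3+743.7)/2 × 0.5 = 398.0
  [0.5→0.75]: (743.7+696.4)/2 × 0.25 = 180.0125
  [0.75→2.25]: (696.4+469.4)/2 × 1.5 = 874.35
  [2.25→5.25]: (469.4+213.2)/2 × 3 = 1023.9
  [5.25→5.75]: (213.2+187.0)/2 × 0.5 = 100.05
  Sum = 2576.3125 µg/L·hr
IV tail: 187.0/0.263 = 711.027; AUC_iv,0→∞ = 2576.3125 + 711.027 = 3287.3395 µg/L·hr
Trapezoidal AUC_0→9 (oral suspension):
  [0→0.5]: (0.0+489.4)/2 × 0.5 = 122.35
  [0.5→4.5]: (489.4+514.3)/2 × 4 = 2007.4
  [4.5→5]: (514.3+455.4)/2 × 0.5 = 242.425
  [5→5.5]: (455.4+402.0)/2 × 0.5 = 214.35
  [5.5→7.5]: (402.0+240.2)/2 × 2 = 642.2
  [7.5→9]: (240.2+162.2)/2 × 1.5 = 301.8
  Sum = 3530.525 µg/L·hr
oral suspension tail: 162.2/0.263 = 616.730; AUC_ev,0→∞ = 3530.525 + 616.730 = 4147.255 µg/L·hr
F = (AUC_ev/D_ev)/(AUC_iv/D_iv) = (4147.255/100)/(3287.3395/50) = 41.47255/65.74679 = 0.6308

F = 0.631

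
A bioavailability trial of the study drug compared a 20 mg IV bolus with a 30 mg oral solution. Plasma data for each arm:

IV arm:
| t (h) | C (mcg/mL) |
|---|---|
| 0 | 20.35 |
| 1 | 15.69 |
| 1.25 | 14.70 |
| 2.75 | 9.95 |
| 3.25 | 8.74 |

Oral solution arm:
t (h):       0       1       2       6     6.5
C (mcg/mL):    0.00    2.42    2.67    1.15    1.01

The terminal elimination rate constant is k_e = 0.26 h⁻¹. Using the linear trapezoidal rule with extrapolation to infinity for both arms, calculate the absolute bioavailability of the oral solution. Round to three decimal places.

F = 0.134

Trapezoidal AUC_0→3.25 (IV):
  [0→1]: (20.35+15.69)/2 × 1 = 18.02
  [1→1.25]: (15.69+14.70)/2 × 0.25 = 3.79875
  [1.25→2.75]: (14.70+9.95)/2 × 1.5 = 18.4875
  [2.75→3.25]: (9.95+8.74)/2 × 0.5 = 4.6725
  Sum = 44.97875 mcg/mL·h
IV tail: 8.74/0.26 = 33.615; AUC_iv,0→∞ = 44.97875 + 33.615 = 78.59375 mcg/mL·h
Trapezoidal AUC_0→6.5 (oral solution):
  [0→1]: (0.00+2.42)/2 × 1 = 1.21
  [1→2]: (2.42+2.67)/2 × 1 = 2.545
  [2→6]: (2.67+1.15)/2 × 4 = 7.64
  [6→6.5]: (1.15+1.01)/2 × 0.5 = 0.54
  Sum = 11.935 mcg/mL·h
oral solution tail: 1.01/0.26 = 3.885; AUC_ev,0→∞ = 11.935 + 3.885 = 15.82 mcg/mL·h
F = (AUC_ev/D_ev)/(AUC_iv/D_iv) = (15.82/30)/(78.59375/20) = 0.527333/3.9296875 = 0.1342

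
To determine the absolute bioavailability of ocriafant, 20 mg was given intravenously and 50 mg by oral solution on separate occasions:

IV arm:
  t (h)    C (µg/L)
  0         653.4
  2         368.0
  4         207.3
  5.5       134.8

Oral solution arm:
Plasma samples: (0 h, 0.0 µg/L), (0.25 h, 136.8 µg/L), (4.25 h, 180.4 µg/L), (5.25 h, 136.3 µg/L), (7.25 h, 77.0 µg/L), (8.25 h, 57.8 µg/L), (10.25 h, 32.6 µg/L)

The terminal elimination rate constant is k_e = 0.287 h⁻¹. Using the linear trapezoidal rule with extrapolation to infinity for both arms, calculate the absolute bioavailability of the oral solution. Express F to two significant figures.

Trapezoidal AUC_0→5.5 (IV):
  [0→2]: (653.4+368.0)/2 × 2 = 1021.4
  [2→4]: (368.0+207.3)/2 × 2 = 575.3
  [4→5.5]: (207.3+134.8)/2 × 1.5 = 256.575
  Sum = 1853.275 µg/L·h
IV tail: 134.8/0.287 = 469.686; AUC_iv,0→∞ = 1853.275 + 469.686 = 2322.961 µg/L·h
Trapezoidal AUC_0→10.25 (oral solution):
  [0→0.25]: (0.0+136.8)/2 × 0.25 = 17.1
  [0.25→4.25]: (136.8+180.4)/2 × 4 = 634.4
  [4.25→5.25]: (180.4+136.3)/2 × 1 = 158.35
  [5.25→7.25]: (136.3+77.0)/2 × 2 = 213.3
  [7.25→8.25]: (77.0+57.8)/2 × 1 = 67.4
  [8.25→10.25]: (57.8+32.6)/2 × 2 = 90.4
  Sum = 1180.95 µg/L·h
oral solution tail: 32.6/0.287 = 113.589; AUC_ev,0→∞ = 1180.95 + 113.589 = 1294.539 µg/L·h
F = (AUC_ev/D_ev)/(AUC_iv/D_iv) = (1294.539/50)/(2322.961/20) = 25.89078/116.14805 = 0.2229

F = 0.22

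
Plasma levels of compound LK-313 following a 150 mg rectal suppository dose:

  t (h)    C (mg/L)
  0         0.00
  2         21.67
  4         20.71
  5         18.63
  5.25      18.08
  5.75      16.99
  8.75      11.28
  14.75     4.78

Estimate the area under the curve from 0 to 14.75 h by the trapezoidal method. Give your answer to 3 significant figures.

Trapezoidal AUC_0→14.75:
  [0→2]: (0.00+21.67)/2 × 2 = 21.67
  [2→4]: (21.67+20.71)/2 × 2 = 42.38
  [4→5]: (20.71+18.63)/2 × 1 = 19.67
  [5→5.25]: (18.63+18.08)/2 × 0.25 = 4.58875
  [5.25→5.75]: (18.08+16.99)/2 × 0.5 = 8.7675
  [5.75→8.75]: (16.99+11.28)/2 × 3 = 42.405
  [8.75→14.75]: (11.28+4.78)/2 × 6 = 48.18
  Sum = 187.66125 mg/L·h

AUC = 188 mg/L·h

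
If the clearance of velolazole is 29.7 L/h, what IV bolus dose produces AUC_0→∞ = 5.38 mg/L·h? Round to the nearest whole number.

Dose = 160 mg

Dose_iv = CL × AUC_0→∞
     = 29.7 × 5.38 = 159.786 mg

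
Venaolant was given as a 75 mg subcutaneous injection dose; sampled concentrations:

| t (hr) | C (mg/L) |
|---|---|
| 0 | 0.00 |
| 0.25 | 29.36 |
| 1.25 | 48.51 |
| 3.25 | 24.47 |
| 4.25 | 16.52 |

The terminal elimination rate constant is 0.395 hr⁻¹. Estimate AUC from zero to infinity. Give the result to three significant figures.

AUC = 178 mg/L·hr

Trapezoidal AUC_0→4.25:
  [0→0.25]: (0.00+29.36)/2 × 0.25 = 3.67
  [0.25→1.25]: (29.36+48.51)/2 × 1 = 38.935
  [1.25→3.25]: (48.51+24.47)/2 × 2 = 72.98
  [3.25→4.25]: (24.47+16.52)/2 × 1 = 20.495
  Sum = 136.08 mg/L·hr
Extrapolated tail: C_last / k_e = 16.52 / 0.395 = 41.823
AUC_0→∞ = 136.08 + 41.823 = 177.903 mg/L·hr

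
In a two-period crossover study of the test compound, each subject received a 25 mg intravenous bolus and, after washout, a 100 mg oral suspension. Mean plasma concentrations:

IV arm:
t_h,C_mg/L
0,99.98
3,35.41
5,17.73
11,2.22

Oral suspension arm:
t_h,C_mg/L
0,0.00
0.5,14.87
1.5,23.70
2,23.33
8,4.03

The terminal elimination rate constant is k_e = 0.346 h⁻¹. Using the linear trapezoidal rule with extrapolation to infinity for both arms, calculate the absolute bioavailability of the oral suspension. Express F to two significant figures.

Trapezoidal AUC_0→11 (IV):
  [0→3]: (99.98+35.41)/2 × 3 = 203.085
  [3→5]: (35.41+17.73)/2 × 2 = 53.14
  [5→11]: (17.73+2.22)/2 × 6 = 59.85
  Sum = 316.075 mg/L·h
IV tail: 2.22/0.346 = 6.416; AUC_iv,0→∞ = 316.075 + 6.416 = 322.491 mg/L·h
Trapezoidal AUC_0→8 (oral suspension):
  [0→0.5]: (0.00+14.87)/2 × 0.5 = 3.7175
  [0.5→1.5]: (14.87+23.70)/2 × 1 = 19.285
  [1.5→2]: (23.70+23.33)/2 × 0.5 = 11.7575
  [2→8]: (23.33+4.03)/2 × 6 = 82.08
  Sum = 116.84 mg/L·h
oral suspension tail: 4.03/0.346 = 11.647; AUC_ev,0→∞ = 116.84 + 11.647 = 128.487 mg/L·h
F = (AUC_ev/D_ev)/(AUC_iv/D_iv) = (128.487/100)/(322.491/25) = 1.28487/12.89964 = 0.0996

F = 0.10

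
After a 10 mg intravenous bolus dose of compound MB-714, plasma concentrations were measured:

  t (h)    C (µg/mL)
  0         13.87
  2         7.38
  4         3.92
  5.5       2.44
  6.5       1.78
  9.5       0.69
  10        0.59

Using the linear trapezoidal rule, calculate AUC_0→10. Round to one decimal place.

Trapezoidal AUC_0→10:
  [0→2]: (13.87+7.38)/2 × 2 = 21.25
  [2→4]: (7.38+3.92)/2 × 2 = 11.3
  [4→5.5]: (3.92+2.44)/2 × 1.5 = 4.77
  [5.5→6.5]: (2.44+1.78)/2 × 1 = 2.11
  [6.5→9.5]: (1.78+0.69)/2 × 3 = 3.705
  [9.5→10]: (0.69+0.59)/2 × 0.5 = 0.32
  Sum = 43.455 µg/mL·h

AUC = 43.5 µg/mL·h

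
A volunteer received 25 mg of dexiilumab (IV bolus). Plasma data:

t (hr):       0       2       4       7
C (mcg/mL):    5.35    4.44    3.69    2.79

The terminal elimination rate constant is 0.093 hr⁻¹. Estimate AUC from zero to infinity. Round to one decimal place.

Trapezoidal AUC_0→7:
  [0→2]: (5.35+4.44)/2 × 2 = 9.79
  [2→4]: (4.44+3.69)/2 × 2 = 8.13
  [4→7]: (3.69+2.79)/2 × 3 = 9.72
  Sum = 27.64 mcg/mL·hr
Extrapolated tail: C_last / k_e = 2.79 / 0.093 = 30.000
AUC_0→∞ = 27.64 + 30.000 = 57.64 mcg/mL·hr

AUC = 57.6 mcg/mL·hr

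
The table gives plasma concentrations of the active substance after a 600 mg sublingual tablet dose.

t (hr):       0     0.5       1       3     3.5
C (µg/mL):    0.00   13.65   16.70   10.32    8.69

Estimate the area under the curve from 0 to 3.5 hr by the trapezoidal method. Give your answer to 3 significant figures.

AUC = 42.8 µg/mL·hr

Trapezoidal AUC_0→3.5:
  [0→0.5]: (0.00+13.65)/2 × 0.5 = 3.4125
  [0.5→1]: (13.65+16.70)/2 × 0.5 = 7.5875
  [1→3]: (16.70+10.32)/2 × 2 = 27.02
  [3→3.5]: (10.32+8.69)/2 × 0.5 = 4.7525
  Sum = 42.7725 µg/mL·hr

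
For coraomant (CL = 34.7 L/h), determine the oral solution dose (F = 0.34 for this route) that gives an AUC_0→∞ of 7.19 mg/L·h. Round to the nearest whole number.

Dose = CL × AUC_0→∞ / F
     = 34.7 × 7.19 / 0.34 = 733.803 mg

Dose = 734 mg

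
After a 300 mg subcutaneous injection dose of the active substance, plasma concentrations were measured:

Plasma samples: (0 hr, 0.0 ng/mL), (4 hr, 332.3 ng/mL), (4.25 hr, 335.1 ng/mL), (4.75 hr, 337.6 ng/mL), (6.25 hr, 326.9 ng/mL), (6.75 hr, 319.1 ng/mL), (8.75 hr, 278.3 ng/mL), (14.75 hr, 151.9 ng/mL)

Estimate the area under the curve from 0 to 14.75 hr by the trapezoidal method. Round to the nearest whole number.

AUC = 3464 ng/mL·hr

Trapezoidal AUC_0→14.75:
  [0→4]: (0.0+332.3)/2 × 4 = 664.6
  [4→4.25]: (332.3+335.1)/2 × 0.25 = 83.425
  [4.25→4.75]: (335.1+337.6)/2 × 0.5 = 168.175
  [4.75→6.25]: (337.6+326.9)/2 × 1.5 = 498.375
  [6.25→6.75]: (326.9+319.1)/2 × 0.5 = 161.5
  [6.75→8.75]: (319.1+278.3)/2 × 2 = 597.4
  [8.75→14.75]: (278.3+151.9)/2 × 6 = 1290.6
  Sum = 3464.075 ng/mL·hr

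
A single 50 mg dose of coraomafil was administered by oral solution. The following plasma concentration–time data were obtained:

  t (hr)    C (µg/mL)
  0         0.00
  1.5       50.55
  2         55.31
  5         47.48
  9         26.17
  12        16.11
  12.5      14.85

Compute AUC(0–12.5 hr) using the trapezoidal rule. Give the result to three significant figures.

Trapezoidal AUC_0→12.5:
  [0→1.5]: (0.00+50.55)/2 × 1.5 = 37.9125
  [1.5→2]: (50.55+55.31)/2 × 0.5 = 26.465
  [2→5]: (55.31+47.48)/2 × 3 = 154.185
  [5→9]: (47.48+26.17)/2 × 4 = 147.3
  [9→12]: (26.17+16.11)/2 × 3 = 63.42
  [12→12.5]: (16.11+14.85)/2 × 0.5 = 7.74
  Sum = 437.0225 µg/mL·hr

AUC = 437 µg/mL·hr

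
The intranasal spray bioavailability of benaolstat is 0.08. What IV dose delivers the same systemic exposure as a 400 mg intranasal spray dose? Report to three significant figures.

D_iv = 32.0 mg

Systemic exposure from an extravascular dose = F × D_ev, so the equivalent IV dose is F × D_ev.
D_iv = F × D_ev = 0.08 × 400 = 32 mg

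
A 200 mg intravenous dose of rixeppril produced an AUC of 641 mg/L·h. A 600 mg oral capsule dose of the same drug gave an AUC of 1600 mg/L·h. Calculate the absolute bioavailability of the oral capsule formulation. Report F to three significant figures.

F = (AUC_ev / D_ev) / (AUC_iv / D_iv)
  = (1600/600) / (641/200)
  = 2.66667 / 3.205 = 0.8320

F = 0.832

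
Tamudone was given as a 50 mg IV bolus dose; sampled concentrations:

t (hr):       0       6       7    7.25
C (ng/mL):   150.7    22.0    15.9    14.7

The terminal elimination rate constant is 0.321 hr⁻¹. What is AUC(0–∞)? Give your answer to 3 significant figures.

Trapezoidal AUC_0→7.25:
  [0→6]: (150.7+22.0)/2 × 6 = 518.1
  [6→7]: (22.0+15.9)/2 × 1 = 18.95
  [7→7.25]: (15.9+14.7)/2 × 0.25 = 3.825
  Sum = 540.875 ng/mL·hr
Extrapolated tail: C_last / k_e = 14.7 / 0.321 = 45.794
AUC_0→∞ = 540.875 + 45.794 = 586.669 ng/mL·hr

AUC = 587 ng/mL·hr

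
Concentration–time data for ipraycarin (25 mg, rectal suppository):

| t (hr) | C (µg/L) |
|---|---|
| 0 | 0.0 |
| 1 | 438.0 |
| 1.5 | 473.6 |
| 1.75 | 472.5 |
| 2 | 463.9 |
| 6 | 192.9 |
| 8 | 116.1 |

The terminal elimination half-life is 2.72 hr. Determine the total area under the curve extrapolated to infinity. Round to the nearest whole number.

Trapezoidal AUC_0→8:
  [0→1]: (0.0+438.0)/2 × 1 = 219.0
  [1→1.5]: (438.0+473.6)/2 × 0.5 = 227.9
  [1.5→1.75]: (473.6+472.5)/2 × 0.25 = 118.2625
  [1.75→2]: (472.5+463.9)/2 × 0.25 = 117.05
  [2→6]: (463.9+192.9)/2 × 4 = 1313.6
  [6→8]: (192.9+116.1)/2 × 2 = 309.0
  Sum = 2304.8125 µg/L·hr
k_e = ln2 / t½ = 0.693147 / 2.72 = 0.2548 hr^-1
Extrapolated tail: C_last / k_e = 116.1 / 0.2548 = 455.651
AUC_0→∞ = 2304.8125 + 455.651 = 2760.4635 µg/L·hr

AUC = 2760 µg/L·hr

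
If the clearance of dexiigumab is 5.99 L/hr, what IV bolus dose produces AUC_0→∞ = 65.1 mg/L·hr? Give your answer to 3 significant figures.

Dose = 390 mg

Dose_iv = CL × AUC_0→∞
     = 5.99 × 65.1 = 389.949 mg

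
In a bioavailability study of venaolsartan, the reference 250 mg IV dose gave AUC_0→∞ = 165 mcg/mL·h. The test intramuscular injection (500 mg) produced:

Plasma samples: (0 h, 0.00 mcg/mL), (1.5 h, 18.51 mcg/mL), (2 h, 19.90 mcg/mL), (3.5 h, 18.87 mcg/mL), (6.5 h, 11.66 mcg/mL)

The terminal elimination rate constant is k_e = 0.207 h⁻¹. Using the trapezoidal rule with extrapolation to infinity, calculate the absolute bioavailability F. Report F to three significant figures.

Trapezoidal AUC_0→6.5 (intramuscular injection):
  [0→1.5]: (0.00+18.51)/2 × 1.5 = 13.8825
  [1.5→2]: (18.51+19.90)/2 × 0.5 = 9.6025
  [2→3.5]: (19.90+18.87)/2 × 1.5 = 29.0775
  [3.5→6.5]: (18.87+11.66)/2 × 3 = 45.795
  Sum = 98.3575 mcg/mL·h
Tail: C_last/k_e = 11.66/0.207 = 56.329
AUC_0→∞ (intramuscular injection) = 98.3575 + 56.329 = 154.6865 mcg/mL·h
F = (AUC_ev/D_ev)/(AUC_iv/D_iv) = (154.6865/500)/(165/250) = 0.309373/0.66 = 0.4687

F = 0.469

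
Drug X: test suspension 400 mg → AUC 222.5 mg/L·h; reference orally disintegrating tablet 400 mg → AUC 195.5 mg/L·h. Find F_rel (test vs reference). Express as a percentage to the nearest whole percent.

F_rel = (AUC_test/D_test) / (AUC_ref/D_ref)
      = (222.5/400) / (195.5/400)
      = 0.55625 / 0.48875 = 1.1381 = 113.81%

F_rel = 114%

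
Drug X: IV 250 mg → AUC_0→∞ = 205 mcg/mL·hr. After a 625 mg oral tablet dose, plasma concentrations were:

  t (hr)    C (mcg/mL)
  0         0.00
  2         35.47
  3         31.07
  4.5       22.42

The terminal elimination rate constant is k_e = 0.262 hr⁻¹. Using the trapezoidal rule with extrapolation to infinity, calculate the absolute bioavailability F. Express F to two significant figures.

Trapezoidal AUC_0→4.5 (oral tablet):
  [0→2]: (0.00+35.47)/2 × 2 = 35.47
  [2→3]: (35.47+31.07)/2 × 1 = 33.27
  [3→4.5]: (31.07+22.42)/2 × 1.5 = 40.1175
  Sum = 108.8575 mcg/mL·hr
Tail: C_last/k_e = 22.42/0.262 = 85.573
AUC_0→∞ (oral tablet) = 108.8575 + 85.573 = 194.4305 mcg/mL·hr
F = (AUC_ev/D_ev)/(AUC_iv/D_iv) = (194.4305/625)/(205/250) = 0.3110888/0.82 = 0.3794

F = 0.38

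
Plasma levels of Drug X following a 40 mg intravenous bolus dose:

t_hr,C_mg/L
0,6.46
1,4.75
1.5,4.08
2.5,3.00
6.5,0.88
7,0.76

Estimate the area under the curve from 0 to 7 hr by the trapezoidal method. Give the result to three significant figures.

Trapezoidal AUC_0→7:
  [0→1]: (6.46+4.75)/2 × 1 = 5.605
  [1→1.5]: (4.75+4.08)/2 × 0.5 = 2.2075
  [1.5→2.5]: (4.08+3.00)/2 × 1 = 3.54
  [2.5→6.5]: (3.00+0.88)/2 × 4 = 7.76
  [6.5→7]: (0.88+0.76)/2 × 0.5 = 0.41
  Sum = 19.5225 mg/L·hr

AUC = 19.5 mg/L·hr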